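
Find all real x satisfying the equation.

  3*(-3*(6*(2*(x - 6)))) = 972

Step 1. [3*(-3*(6*(2*(x - 6)))) = 972] 3·(inner) — divide through by 3, so div: -3*(6*(2*(x - 6))) = 324.
Step 2. [-3*(6*(2*(x - 6))) = 324] -3 out front; divide by -3 ⇒ div: 6*(2*(x - 6)) = -108.
Step 3. [6*(2*(x - 6)) = -108] 6·(inner) — divide through by 6. So div: 2*(x - 6) = -18.
Step 4. [2*(x - 6) = -18] LHS = 2·(…); ÷2 both sides ⇒ div: x - 6 = -9.
Step 5. [x - 6 = -9] the outer -6 inverts by adding 6, so sub: x = -3.

Answer: x ∈ {-3}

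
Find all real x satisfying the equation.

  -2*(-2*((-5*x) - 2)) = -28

Step 1. [-2*(-2*((-5*x) - 2)) = -28] -2 out front; divide by -2. So div: -2*((-5*x) - 2) = 14.
Step 2. [-2*((-5*x) - 2) = 14] -2 out front; divide by -2 ⇒ div: (-5*x) - 2 = -7.
Step 3. [(-5*x) - 2 = -7] the outer -2 inverts by adding 2. So sub: -5*x = -5.
Step 4. [-5*x = -5] -5·(inner) — divide through by -5. So div: x = 1.

Answer: x ∈ {1}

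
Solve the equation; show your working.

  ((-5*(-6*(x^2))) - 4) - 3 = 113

Step 1. [((-5*(-6*(x^2))) - 4) - 3 = 113] the outer -3 inverts by adding 3 ⇒ sub: (-5*(-6*(x^2))) - 4 = 116.
Step 2. [(-5*(-6*(x^2))) - 4 = 116] 4 comes off first (add 4), so sub: -5*(-6*(x^2)) = 120.
Step 3. [-5*(-6*(x^2)) = 120] LHS = -5·(…); ÷-5 both sides ⇒ div: -6*(x^2) = -24.
Step 4. [-6*(x^2) = -24] LHS = -6·(…); ÷-6 both sides, so div: x^2 = 4.
Step 5. [x^2 = 4] √ both sides: 4 ≥ 0 gives two branches, so sqrt: x = 2 or -2.

Answer: x ∈ {-2, 2}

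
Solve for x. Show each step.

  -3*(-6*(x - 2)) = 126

Step 1. [-3*(-6*(x - 2)) = 126] -3·(inner) — divide through by -3 ⇒ div: -6*(x - 2) = -42.
Step 2. [-6*(x - 2) = -42] -6 out front; divide by -6 ⇒ div: x - 2 = 7.
Step 3. [x - 2 = 7] 2 comes off first (add 2), so sub: x = 9.

Answer: x ∈ {9}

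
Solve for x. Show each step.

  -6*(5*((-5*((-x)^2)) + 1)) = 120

Step 1. [-6*(5*((-5*((-x)^2)) + 1)) = 120] -6 out front; divide by -6, so div: 5*((-5*((-x)^2)) + 1) = -20.
Step 2. [5*((-5*((-x)^2)) + 1) = -20] 5·(inner) — divide through by 5. So div: (-5*((-x)^2)) + 1 = -4.
Step 3. [(-5*((-x)^2)) + 1 = -4] peel the +1: subtract 1 from each side, so sub: -5*((-x)^2) = -5.
Step 4. [-5*((-x)^2) = -5] -5·(inner) — divide through by -5, so div: (-x)^2 = 1.
Step 5. [(-x)^2 = 1] LHS squared, RHS 1 ≥ 0: apply √ (±), so sqrt: -x = 1 or -1.
Step 6. [-x = 1 or -1] flip signs both sides, so neg: x = -1 or 1.

Answer: x ∈ {-1, 1}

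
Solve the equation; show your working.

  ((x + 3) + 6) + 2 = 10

Step 1. [((x + 3) + 6) + 2 = 10] +2 is outermost — subtract 2 both sides, so sub: (x + 3) + 6 = 8.
Step 2. [(x + 3) + 6 = 8] +6 is outermost — subtract 6 both sides ⇒ sub: x + 3 = 2.
Step 3. [x + 3 = 2] 3 comes off first (subtract 3). So sub: x = -1.

Answer: x ∈ {-1}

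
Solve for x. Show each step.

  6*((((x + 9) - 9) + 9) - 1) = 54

Step 1. [6*((((x + 9) - 9) + 9) - 1) = 54] leading coefficient 6: divide by 6 ⇒ div: (((x + 9) - 9) + 9) - 1 = 9.
Step 2. [(((x + 9) - 9) + 9) - 1 = 9] 1 comes off first (add 1). So sub: ((x + 9) - 9) + 9 = 10.
Step 3. [((x + 9) - 9) + 9 = 10] +9 is outermost — subtract 9 both sides, so sub: (x + 9) - 9 = 1.
Step 4. [(x + 9) - 9 = 1] add 9: x sits inside (… - 9), so sub: x + 9 = 10.
Step 5. [x + 9 = 10] the outer +9 inverts by subtracting 9 ⇒ sub: x = 1.

Answer: x ∈ {1}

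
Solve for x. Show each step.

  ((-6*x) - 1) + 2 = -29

Step 1. [((-6*x) - 1) + 2 = -29] peel the +2: subtract 2 from each side. So sub: (-6*x) - 1 = -31.
Step 2. [(-6*x) - 1 = -31] 1 comes off first (add 1). So sub: -6*x = -30.
Step 3. [-6*x = -30] leading coefficient -6: divide by -6, so div: x = 5.

Answer: x ∈ {5}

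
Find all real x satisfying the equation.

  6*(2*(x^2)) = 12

Step 1. [6*(2*(x^2)) = 12] divide by the outer 6, so div: 2*(x^2) = 2.
Step 2. [2*(x^2) = 2] 2 out front; divide by 2. So div: x^2 = 1.
Step 3. [x^2 = 1] √ both sides: 1 ≥ 0 gives two branches, so sqrt: x = 1 or -1.

Answer: x ∈ {-1, 1}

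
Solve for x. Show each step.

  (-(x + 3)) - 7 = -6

Step 1. [(-(x + 3)) - 7 = -6] add 7: x sits inside (… - 7), so sub: -(x + 3) = 1.
Step 2. [-(x + 3) = 1] leading − — multiply by −1. So neg: x + 3 = -1.
Step 3. [x + 3 = -1] the outer +3 inverts by subtracting 3 ⇒ sub: x = -4.

Answer: x ∈ {-4}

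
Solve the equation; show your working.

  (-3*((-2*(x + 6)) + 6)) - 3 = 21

Step 1. [(-3*((-2*(x + 6)) + 6)) - 3 = 21] 3 comes off first (add 3) ⇒ sub: -3*((-2*(x + 6)) + 6) = 24.
Step 2. [-3*((-2*(x + 6)) + 6) = 24] -3·(inner) — divide through by -3 ⇒ div: (-2*(x + 6)) + 6 = -8.
Step 3. [(-2*(x + 6)) + 6 = -8] -2 divides every term; factor it out ⇒ factor: (x + 6) - 3 = 4.
Step 4. [(x + 6) - 3 = 4] the outer -3 inverts by adding 3, so sub: x + 6 = 7.
Step 5. [x + 6 = 7] peel the +6: subtract 6 from each side ⇒ sub: x = 1.

Answer: x ∈ {1}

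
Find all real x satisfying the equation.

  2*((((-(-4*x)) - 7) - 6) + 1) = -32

Step 1. [2*((((-(-4*x)) - 7) - 6) + 1) = -32] leading coefficient 2: divide by 2. So div: (((-(-4*x)) - 7) - 6) + 1 = -16.
Step 2. [(((-(-4*x)) - 7) - 6) + 1 = -16] 1 comes off first (subtract 1) ⇒ sub: ((-(-4*x)) - 7) - 6 = -17.
Step 3. [((-(-4*x)) - 7) - 6 = -17] 6 comes off first (add 6) ⇒ sub: (-(-4*x)) - 7 = -11.
Step 4. [(-(-4*x)) - 7 = -11] the outer -7 inverts by adding 7 ⇒ sub: -(-4*x) = -4.
Step 5. [-(-4*x) = -4] flip signs both sides. So neg: -4*x = 4.
Step 6. [-4*x = 4] divide by the outer -4 ⇒ div: x = -1.

Answer: x ∈ {-1}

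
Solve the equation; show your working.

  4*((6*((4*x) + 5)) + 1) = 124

Step 1. [4*((6*((4*x) + 5)) + 1) = 124] leading coefficient 4: divide by 4 ⇒ div: (6*((4*x) + 5)) + 1 = 31.
Step 2. [(6*((4*x) + 5)) + 1 = 31] the outer +1 inverts by subtracting 1 ⇒ sub: 6*((4*x) + 5) = 30.
Step 3. [6*((4*x) + 5) = 30] 6·(inner) — divide through by 6, so div: (4*x) + 5 = 5.
Step 4. [(4*x) + 5 = 5] +5 is outermost — subtract 5 both sides. So sub: 4*x = 0.
Step 5. [4*x = 0] 4 out front; divide by 4. So div: x = 0.

Answer: x ∈ {0}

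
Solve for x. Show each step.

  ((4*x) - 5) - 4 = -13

Step 1. [((4*x) - 5) - 4 = -13] -4 is outermost — add 4 both sides, so sub: (4*x) - 5 = -9.
Step 2. [(4*x) - 5 = -9] -5 is outermost — add 5 both sides. So sub: 4*x = -4.
Step 3. [4*x = -4] LHS = 4·(…); ÷4 both sides ⇒ div: x = -1.

Answer: x ∈ {-1}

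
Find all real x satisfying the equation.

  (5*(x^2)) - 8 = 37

Step 1. [(5*(x^2)) - 8 = 37] peel the -8: add 8 from each side, so sub: 5*(x^2) = 45.
Step 2. [5*(x^2) = 45] LHS = 5·(…); ÷5 both sides ⇒ div: x^2 = 9.
Step 3. [x^2 = 9] LHS squared, RHS 9 ≥ 0: apply √ (±), so sqrt: x = 3 or -3.

Answer: x ∈ {-3, 3}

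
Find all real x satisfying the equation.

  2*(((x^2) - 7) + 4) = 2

Step 1. [2*(((x^2) - 7) + 4) = 2] LHS = 2·(…); ÷2 both sides, so div: ((x^2) - 7) + 4 = 1.
Step 2. [((x^2) - 7) + 4 = 1] peel the +4: subtract 4 from each side ⇒ sub: (x^2) - 7 = -3.
Step 3. [(x^2) - 7 = -3] add 7: x sits inside (… - 7), so sub: x^2 = 4.
Step 4. [x^2 = 4] √ both sides: 4 ≥ 0 gives two branches. So sqrt: x = 2 or -2.

Answer: x ∈ {-2, 2}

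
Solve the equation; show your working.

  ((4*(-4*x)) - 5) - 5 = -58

Step 1. [((4*(-4*x)) - 5) - 5 = -58] -5 is outermost — add 5 both sides, so sub: (4*(-4*x)) - 5 = -53.
Step 2. [(4*(-4*x)) - 5 = -53] the outer -5 inverts by adding 5, so sub: 4*(-4*x) = -48.
Step 3. [4*(-4*x) = -48] leading coefficient 4: divide by 4. So div: -4*x = -12.
Step 4. [-4*x = -12] leading coefficient -4: divide by -4 ⇒ div: x = 3.

Answer: x ∈ {3}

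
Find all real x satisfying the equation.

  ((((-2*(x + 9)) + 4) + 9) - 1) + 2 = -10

Step 1. [((((-2*(x + 9)) + 4) + 9) - 1) + 2 = -10] the outer +2 inverts by subtracting 2, so sub: (((-2*(x + 9)) + 4) + 9) - 1 = -12.
Step 2. [(((-2*(x + 9)) + 4) + 9) - 1 = -12] 1 comes off first (add 1). So sub: ((-2*(x + 9)) + 4) + 9 = -11.
Step 3. [((-2*(x + 9)) + 4) + 9 = -11] 9 comes off first (subtract 9), so sub: (-2*(x + 9)) + 4 = -20.
Step 4. [(-2*(x + 9)) + 4 = -20] peel the +4: subtract 4 from each side, so sub: -2*(x + 9) = -24.
Step 5. [-2*(x + 9) = -24] LHS = -2·(…); ÷-2 both sides, so div: x + 9 = 12.
Step 6. [x + 9 = 12] the outer +9 inverts by subtracting 9, so sub: x = 3.

Answer: x ∈ {3}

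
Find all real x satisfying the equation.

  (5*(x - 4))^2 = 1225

Step 1. [(5*(x - 4))^2 = 1225] 1225 ≥ 0, LHS is (·)² — take ±√, so sqrt: 5*(x - 4) = 35 or -35.
Step 2. [5*(x - 4) = 35 or -35] LHS = 5·(…); ÷5 both sides, so div: x - 4 = 7 or -7.
Step 3. [x - 4 = 7 or -7] -4 is outermost — add 4 both sides ⇒ sub: x = 11 or -3.

Answer: x ∈ {-3, 11}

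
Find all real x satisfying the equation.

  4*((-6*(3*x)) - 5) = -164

Step 1. [4*((-6*(3*x)) - 5) = -164] 4·(inner) — divide through by 4 ⇒ div: (-6*(3*x)) - 5 = -41.
Step 2. [(-6*(3*x)) - 5 = -41] add 5: x sits inside (… - 5), so sub: -6*(3*x) = -36.
Step 3. [-6*(3*x) = -36] leading coefficient -6: divide by -6, so div: 3*x = 6.
Step 4. [3*x = 6] 3 out front; divide by 3 ⇒ div: x = 2.

Answer: x ∈ {2}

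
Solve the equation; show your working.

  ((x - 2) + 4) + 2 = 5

Step 1. [((x - 2) + 4) + 2 = 5] +2 is outermost — subtract 2 both sides ⇒ sub: (x - 2) + 4 = 3.
Step 2. [(x - 2) + 4 = 3] peel the +4: subtract 4 from each side, so sub: x - 2 = -1.
Step 3. [x - 2 = -1] the outer -2 inverts by adding 2. So sub: x = 1.

Answer: x ∈ {1}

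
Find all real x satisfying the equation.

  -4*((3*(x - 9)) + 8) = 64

Step 1. [-4*((3*(x - 9)) + 8) = 64] -4·(inner) — divide through by -4, so div: (3*(x - 9)) + 8 = -16.
Step 2. [(3*(x - 9)) + 8 = -16] peel the +8: subtract 8 from each side, so sub: 3*(x - 9) = -24.
Step 3. [3*(x - 9) = -24] leading coefficient 3: divide by 3. So div: x - 9 = -8.
Step 4. [x - 9 = -8] the outer -9 inverts by adding 9, so sub: x = 1.

Answer: x ∈ {1}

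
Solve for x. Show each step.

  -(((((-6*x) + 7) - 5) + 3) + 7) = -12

Step 1. [-(((((-6*x) + 7) - 5) + 3) + 7) = -12] LHS negated; negate both sides ⇒ neg: ((((-6*x) + 7) - 5) + 3) + 7 = 12.
Step 2. [((((-6*x) + 7) - 5) + 3) + 7 = 12] subtract 7: x sits inside (… + 7), so sub: (((-6*x) + 7) - 5) + 3 = 5.
Step 3. [(((-6*x) + 7) - 5) + 3 = 5] 3 comes off first (subtract 3). So sub: ((-6*x) + 7) - 5 = 2.
Step 4. [((-6*x) + 7) - 5 = 2] the outer -5 inverts by adding 5 ⇒ sub: (-6*x) + 7 = 7.
Step 5. [(-6*x) + 7 = 7] 7 comes off first (subtract 7) ⇒ sub: -6*x = 0.
Step 6. [-6*x = 0] divide by the outer -6, so div: x = 0.

Answer: x ∈ {0}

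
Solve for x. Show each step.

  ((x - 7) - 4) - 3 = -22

Step 1. [((x - 7) - 4) - 3 = -22] the outer -3 inverts by adding 3. So sub: (x - 7) - 4 = -19.
Step 2. [(x - 7) - 4 = -19] 4 comes off first (add 4) ⇒ sub: x - 7 = -15.
Step 3. [x - 7 = -15] -7 is outermost — add 7 both sides, so sub: x = -8.

Answer: x ∈ {-8}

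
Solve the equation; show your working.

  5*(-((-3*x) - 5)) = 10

Step 1. [5*(-((-3*x) - 5)) = 10] 5·(inner) — divide through by 5. So div: -((-3*x) - 5) = 2.
Step 2. [-((-3*x) - 5) = 2] LHS negated; negate both sides. So neg: (-3*x) - 5 = -2.
Step 3. [(-3*x) - 5 = -2] -5 is outermost — add 5 both sides ⇒ sub: -3*x = 3.
Step 4. [-3*x = 3] -3 out front; divide by -3, so div: x = -1.

Answer: x ∈ {-1}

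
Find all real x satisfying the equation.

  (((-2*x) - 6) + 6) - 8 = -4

Step 1. [(((-2*x) - 6) + 6) - 8 = -4] -8 is outermost — add 8 both sides, so sub: ((-2*x) - 6) + 6 = 4.
Step 2. [((-2*x) - 6) + 6 = 4] +6 is outermost — subtract 6 both sides, so sub: (-2*x) - 6 = -2.
Step 3. [(-2*x) - 6 = -2] common factor -2 (LHS and -2) — divide through ⇒ factor: x + 3 = 1.
Step 4. [x + 3 = 1] subtract 3: x sits inside (… + 3). So sub: x = -2.

Answer: x ∈ {-2}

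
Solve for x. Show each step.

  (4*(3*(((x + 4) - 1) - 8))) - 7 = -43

Step 1. [(4*(3*(((x + 4) - 1) - 8))) - 7 = -43] add 7: x sits inside (… - 7), so sub: 4*(3*(((x + 4) - 1) - 8)) = -36.
Step 2. [4*(3*(((x + 4) - 1) - 8)) = -36] 4 out front; divide by 4 ⇒ div: 3*(((x + 4) - 1) - 8) = -9.
Step 3. [3*(((x + 4) - 1) - 8) = -9] leading coefficient 3: divide by 3, so div: ((x + 4) - 1) - 8 = -3.
Step 4. [((x + 4) - 1) - 8 = -3] peel the -8: add 8 from each side. So sub: (x + 4) - 1 = 5.
Step 5. [(x + 4) - 1 = 5] the outer -1 inverts by adding 1. So sub: x + 4 = 6.
Step 6. [x + 4 = 6] 4 comes off first (subtract 4). So sub: x = 2.

Answer: x ∈ {2}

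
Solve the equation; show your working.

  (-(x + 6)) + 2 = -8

Step 1. [(-(x + 6)) + 2 = -8] peel the +2: subtract 2 from each side ⇒ sub: -(x + 6) = -10.
Step 2. [-(x + 6) = -10] flip signs both sides. So neg: x + 6 = 10.
Step 3. [x + 6 = 10] 6 comes off first (subtract 6). So sub: x = 4.

Answer: x ∈ {4}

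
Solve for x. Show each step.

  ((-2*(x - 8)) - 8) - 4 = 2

Step 1. [((-2*(x - 8)) - 8) - 4 = 2] -4 is outermost — add 4 both sides, so sub: (-2*(x - 8)) - 8 = 6.
Step 2. [(-2*(x - 8)) - 8 = 6] common factor -2 (LHS and 6) — divide through. So factor: (x - 8) + 4 = -3.
Step 3. [(x - 8) + 4 = -3] peel the +4: subtract 4 from each side ⇒ sub: x - 8 = -7.
Step 4. [x - 8 = -7] peel the -8: add 8 from each side, so sub: x = 1.

Answer: x ∈ {1}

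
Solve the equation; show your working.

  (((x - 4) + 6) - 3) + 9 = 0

Step 1. [(((x - 4) + 6) - 3) + 9 = 0] subtract 9: x sits inside (… + 9). So sub: ((x - 4) + 6) - 3 = -9.
Step 2. [((x - 4) + 6) - 3 = -9] peel the -3: add 3 from each side, so sub: (x - 4) + 6 = -6.
Step 3. [(x - 4) + 6 = -6] +6 is outermost — subtract 6 both sides, so sub: x - 4 = -12.
Step 4. [x - 4 = -12] the outer -4 inverts by adding 4. So sub: x = -8.

Answer: x ∈ {-8}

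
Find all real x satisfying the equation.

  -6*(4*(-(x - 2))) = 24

Step 1. [-6*(4*(-(x - 2))) = 24] LHS = -6·(…); ÷-6 both sides. So div: 4*(-(x - 2)) = -4.
Step 2. [4*(-(x - 2)) = -4] leading coefficient 4: divide by 4, so div: -(x - 2) = -1.
Step 3. [-(x - 2) = -1] flip signs both sides. So neg: x - 2 = 1.
Step 4. [x - 2 = 1] the outer -2 inverts by adding 2 ⇒ sub: x = 3.

Answer: x ∈ {3}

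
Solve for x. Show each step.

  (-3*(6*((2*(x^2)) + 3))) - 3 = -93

Step 1. [(-3*(6*((2*(x^2)) + 3))) - 3 = -93] common factor -3 (LHS and -93) — divide through. So factor: (6*((2*(x^2)) + 3)) + 1 = 31.
Step 2. [(6*((2*(x^2)) + 3)) + 1 = 31] +1 is outermost — subtract 1 both sides ⇒ sub: 6*((2*(x^2)) + 3) = 30.
Step 3. [6*((2*(x^2)) + 3) = 30] LHS = 6·(…); ÷6 both sides. So div: (2*(x^2)) + 3 = 5.
Step 4. [(2*(x^2)) + 3 = 5] peel the +3: subtract 3 from each side ⇒ sub: 2*(x^2) = 2.
Step 5. [2*(x^2) = 2] 2 out front; divide by 2. So div: x^2 = 1.
Step 6. [x^2 = 1] √ both sides: 1 ≥ 0 gives two branches, so sqrt: x = 1 or -1.

Answer: x ∈ {-1, 1}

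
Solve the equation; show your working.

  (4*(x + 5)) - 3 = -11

Step 1. [(4*(x + 5)) - 3 = -11] 3 comes off first (add 3), so sub: 4*(x + 5) = -8.
Step 2. [4*(x + 5) = -8] leading coefficient 4: divide by 4. So div: x + 5 = -2.
Step 3. [x + 5 = -2] subtract 5: x sits inside (… + 5). So sub: x = -7.

Answer: x ∈ {-7}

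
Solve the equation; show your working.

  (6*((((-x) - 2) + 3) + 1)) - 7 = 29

Step 1. [(6*((((-x) - 2) + 3) + 1)) - 7 = 29] the outer -7 inverts by adding 7. So sub: 6*((((-x) - 2) + 3) + 1) = 36.
Step 2. [6*((((-x) - 2) + 3) + 1) = 36] leading coefficient 6: divide by 6, so div: (((-x) - 2) + 3) + 1 = 6.
Step 3. [(((-x) - 2) + 3) + 1 = 6] peel the +1: subtract 1 from each side. So sub: ((-x) - 2) + 3 = 5.
Step 4. [((-x) - 2) + 3 = 5] peel the +3: subtract 3 from each side ⇒ sub: (-x) - 2 = 2.
Step 5. [(-x) - 2 = 2] the outer -2 inverts by adding 2, so sub: -x = 4.
Step 6. [-x = 4] leading − — multiply by −1. So neg: x = -4.

Answer: x ∈ {-4}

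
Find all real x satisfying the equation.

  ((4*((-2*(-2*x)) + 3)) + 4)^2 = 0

Step 1. [((4*((-2*(-2*x)) + 3)) + 4)^2 = 0] 0 ≥ 0, LHS is (·)² — take ±√, so sqrt: (4*((-2*(-2*x)) + 3)) + 4 = 0.
Step 2. [(4*((-2*(-2*x)) + 3)) + 4 = 0] peel the +4: subtract 4 from each side. So sub: 4*((-2*(-2*x)) + 3) = -4.
Step 3. [4*((-2*(-2*x)) + 3) = -4] 4·(inner) — divide through by 4 ⇒ div: (-2*(-2*x)) + 3 = -1.
Step 4. [(-2*(-2*x)) + 3 = -1] subtract 3: x sits inside (… + 3). So sub: -2*(-2*x) = -4.
Step 5. [-2*(-2*x) = -4] divide by the outer -2, so div: -2*x = 2.
Step 6. [-2*x = 2] -2·(inner) — divide through by -2. So div: x = -1.

Answer: x ∈ {-1}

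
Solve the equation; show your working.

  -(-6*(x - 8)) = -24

Step 1. [-(-6*(x - 8)) = -24] leading − — multiply by −1. So neg: -6*(x - 8) = 24.
Step 2. [-6*(x - 8) = 24] leading coefficient -6: divide by -6 ⇒ div: x - 8 = -4.
Step 3. [x - 8 = -4] the outer -8 inverts by adding 8, so sub: x = 4.

Answer: x ∈ {4}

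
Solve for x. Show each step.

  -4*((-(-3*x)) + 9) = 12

Step 1. [-4*((-(-3*x)) + 9) = 12] divide by the outer -4, so div: (-(-3*x)) + 9 = -3.
Step 2. [(-(-3*x)) + 9 = -3] subtract 9: x sits inside (… + 9) ⇒ sub: -(-3*x) = -12.
Step 3. [-(-3*x) = -12] LHS negated; negate both sides. So neg: -3*x = 12.
Step 4. [-3*x = 12] divide by the outer -3 ⇒ div: x = -4.

Answer: x ∈ {-4}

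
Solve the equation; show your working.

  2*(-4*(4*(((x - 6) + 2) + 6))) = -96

Step 1. [2*(-4*(4*(((x - 6) + 2) + 6))) = -96] 2 out front; divide by 2. So div: -4*(4*(((x - 6) + 2) + 6)) = -48.
Step 2. [-4*(4*(((x - 6) + 2) + 6)) = -48] leading coefficient -4: divide by -4, so div: 4*(((x - 6) + 2) + 6) = 12.
Step 3. [4*(((x - 6) + 2) + 6) = 12] divide by the outer 4, so div: ((x - 6) + 2) + 6 = 3.
Step 4. [((x - 6) + 2) + 6 = 3] 6 comes off first (subtract 6), so sub: (x - 6) + 2 = -3.
Step 5. [(x - 6) + 2 = -3] 2 comes off first (subtract 2). So sub: x - 6 = -5.
Step 6. [x - 6 = -5] peel the -6: add 6 from each side ⇒ sub: x = 1.

Answer: x ∈ {1}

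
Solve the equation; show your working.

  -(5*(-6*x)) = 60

Step 1. [-(5*(-6*x)) = 60] LHS negated; negate both sides. So neg: 5*(-6*x) = -60.
Step 2. [5*(-6*x) = -60] divide by the outer 5 ⇒ div: -6*x = -12.
Step 3. [-6*x = -12] leading coefficient -6: divide by -6, so div: x = 2.

Answer: x ∈ {2}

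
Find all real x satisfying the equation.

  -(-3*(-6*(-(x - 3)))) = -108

Step 1. [-(-3*(-6*(-(x - 3)))) = -108] leading − — multiply by −1, so neg: -3*(-6*(-(x - 3))) = 108.
Step 2. [-3*(-6*(-(x - 3))) = 108] LHS = -3·(…); ÷-3 both sides, so div: -6*(-(x - 3)) = -36.
Step 3. [-6*(-(x - 3)) = -36] LHS = -6·(…); ÷-6 both sides ⇒ div: -(x - 3) = 6.
Step 4. [-(x - 3) = 6] flip signs both sides, so neg: x - 3 = -6.
Step 5. [x - 3 = -6] peel the -3: add 3 from each side. So sub: x = -3.

Answer: x ∈ {-3}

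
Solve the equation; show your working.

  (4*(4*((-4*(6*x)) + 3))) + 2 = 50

Step 1. [(4*(4*((-4*(6*x)) + 3))) + 2 = 50] +2 is outermost — subtract 2 both sides ⇒ sub: 4*(4*((-4*(6*x)) + 3)) = 48.
Step 2. [4*(4*((-4*(6*x)) + 3)) = 48] LHS = 4·(…); ÷4 both sides ⇒ div: 4*((-4*(6*x)) + 3) = 12.
Step 3. [4*((-4*(6*x)) + 3) = 12] 4 out front; divide by 4. So div: (-4*(6*x)) + 3 = 3.
Step 4. [(-4*(6*x)) + 3 = 3] subtract 3: x sits inside (… + 3). So sub: -4*(6*x) = 0.
Step 5. [-4*(6*x) = 0] -4 out front; divide by -4. So div: 6*x = 0.
Step 6. [6*x = 0] divide by the outer 6 ⇒ div: x = 0.

Answer: x ∈ {0}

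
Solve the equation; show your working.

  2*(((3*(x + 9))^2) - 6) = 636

Step 1. [2*(((3*(x + 9))^2) - 6) = 636] 2·(inner) — divide through by 2, so div: ((3*(x + 9))^2) - 6 = 318.
Step 2. [((3*(x + 9))^2) - 6 = 318] -6 is outermost — add 6 both sides, so sub: (3*(x + 9))^2 = 324.
Step 3. [(3*(x + 9))^2 = 324] √ both sides: 324 ≥ 0 gives two branches. So sqrt: 3*(x + 9) = 18 or -18.
Step 4. [3*(x + 9) = 18 or -18] 3·(inner) — divide through by 3, so div: x + 9 = 6 or -6.
Step 5. [x + 9 = 6 or -6] subtract 9: x sits inside (… + 9). So sub: x = -3 or -15.

Answer: x ∈ {-15, -3}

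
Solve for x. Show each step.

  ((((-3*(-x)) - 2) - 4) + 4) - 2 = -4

Step 1. [((((-3*(-x)) - 2) - 4) + 4) - 2 = -4] the outer -2 inverts by adding 2. So sub: (((-3*(-x)) - 2) - 4) + 4 = -2.
Step 2. [(((-3*(-x)) - 2) - 4) + 4 = -2] 4 comes off first (subtract 4). So sub: ((-3*(-x)) - 2) - 4 = -6.
Step 3. [((-3*(-x)) - 2) - 4 = -6] peel the -4: add 4 from each side, so sub: (-3*(-x)) - 2 = -2.
Step 4. [(-3*(-x)) - 2 = -2] 2 comes off first (add 2) ⇒ sub: -3*(-x) = 0.
Step 5. [-3*(-x) = 0] -3·(inner) — divide through by -3. So div: -x = 0.
Step 6. [-x = 0] leading − — multiply by −1 ⇒ neg: x = 0.

Answer: x ∈ {0}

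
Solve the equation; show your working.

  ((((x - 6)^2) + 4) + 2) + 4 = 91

Step 1. [((((x - 6)^2) + 4) + 2) + 4 = 91] the outer +4 inverts by subtracting 4, so sub: (((x - 6)^2) + 4) + 2 = 87.
Step 2. [(((x - 6)^2) + 4) + 2 = 87] subtract 2: x sits inside (… + 2). So sub: ((x - 6)^2) + 4 = 85.
Step 3. [((x - 6)^2) + 4 = 85] peel the +4: subtract 4 from each side ⇒ sub: (x - 6)^2 = 81.
Step 4. [(x - 6)^2 = 81] 81 ≥ 0, LHS is (·)² — take ±√, so sqrt: x - 6 = 9 or -9.
Step 5. [x - 6 = 9 or -9] peel the -6: add 6 from each side. So sub: x = 15 or -3.

Answer: x ∈ {-3, 15}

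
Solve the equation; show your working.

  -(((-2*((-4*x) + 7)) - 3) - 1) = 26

Step 1. [-(((-2*((-4*x) + 7)) - 3) - 1) = 26] flip signs both sides. So neg: ((-2*((-4*x) + 7)) - 3) - 1 = -26.
Step 2. [((-2*((-4*x) + 7)) - 3) - 1 = -26] peel the -1: add 1 from each side ⇒ sub: (-2*((-4*x) + 7)) - 3 = -25.
Step 3. [(-2*((-4*x) + 7)) - 3 = -25] add 3: x sits inside (… - 3) ⇒ sub: -2*((-4*x) + 7) = -22.
Step 4. [-2*((-4*x) + 7) = -22] divide by the outer -2, so div: (-4*x) + 7 = 11.
Step 5. [(-4*x) + 7 = 11] the outer +7 inverts by subtracting 7. So sub: -4*x = 4.
Step 6. [-4*x = 4] divide by the outer -4 ⇒ div: x = -1.

Answer: x ∈ {-1}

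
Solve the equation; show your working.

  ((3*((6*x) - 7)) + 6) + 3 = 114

Step 1. [((3*((6*x) - 7)) + 6) + 3 = 114] +3 is outermost — subtract 3 both sides ⇒ sub: (3*((6*x) - 7)) + 6 = 111.
Step 2. [(3*((6*x) - 7)) + 6 = 111] 3 | LHS and 3 | 111: pull 3 out. So factor: ((6*x) - 7) + 2 = 37.
Step 3. [((6*x) - 7) + 2 = 37] peel the +2: subtract 2 from each side ⇒ sub: (6*x) - 7 = 35.
Step 4. [(6*x) - 7 = 35] the outer -7 inverts by adding 7 ⇒ sub: 6*x = 42.
Step 5. [6*x = 42] 6·(inner) — divide through by 6. So div: x = 7.

Answer: x ∈ {7}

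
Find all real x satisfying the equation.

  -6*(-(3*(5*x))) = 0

Step 1. [-6*(-(3*(5*x))) = 0] LHS = -6·(…); ÷-6 both sides, so div: -(3*(5*x)) = 0.
Step 2. [-(3*(5*x)) = 0] leading − — multiply by −1. So neg: 3*(5*x) = 0.
Step 3. [3*(5*x) = 0] 3 out front; divide by 3 ⇒ div: 5*x = 0.
Step 4. [5*x = 0] 5·(inner) — divide through by 5. So div: x = 0.

Answer: x ∈ {0}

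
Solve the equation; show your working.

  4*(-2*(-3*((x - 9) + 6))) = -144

Step 1. [4*(-2*(-3*((x - 9) + 6))) = -144] leading coefficient 4: divide by 4 ⇒ div: -2*(-3*((x - 9) + 6)) = -36.
Step 2. [-2*(-3*((x - 9) + 6)) = -36] LHS = -2·(…); ÷-2 both sides, so div: -3*((x - 9) + 6) = 18.
Step 3. [-3*((x - 9) + 6) = 18] -3 out front; divide by -3. So div: (x - 9) + 6 = -6.
Step 4. [(x - 9) + 6 = -6] subtract 6: x sits inside (… + 6) ⇒ sub: x - 9 = -12.
Step 5. [x - 9 = -12] peel the -9: add 9 from each side. So sub: x = -3.

Answer: x ∈ {-3}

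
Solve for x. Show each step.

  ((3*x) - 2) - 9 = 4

Step 1. [((3*x) - 2) - 9 = 4] 9 comes off first (add 9), so sub: (3*x) - 2 = 13.
Step 2. [(3*x) - 2 = 13] -2 is outermost — add 2 both sides ⇒ sub: 3*x = 15.
Step 3. [3*x = 15] leading coefficient 3: divide by 3 ⇒ div: x = 5.

Answer: x ∈ {5}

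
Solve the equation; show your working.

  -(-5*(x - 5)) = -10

Step 1. [-(-5*(x - 5)) = -10] LHS negated; negate both sides ⇒ neg: -5*(x - 5) = 10.
Step 2. [-5*(x - 5) = 10] LHS = -5·(…); ÷-5 both sides, so div: x - 5 = -2.
Step 3. [x - 5 = -2] 5 comes off first (add 5), so sub: x = 3.

Answer: x ∈ {3}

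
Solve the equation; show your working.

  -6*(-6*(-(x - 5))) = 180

Step 1. [-6*(-6*(-(x - 5))) = 180] -6 out front; divide by -6, so div: -6*(-(x - 5)) = -30.
Step 2. [-6*(-(x - 5)) = -30] -6·(inner) — divide through by -6 ⇒ div: -(x - 5) = 5.
Step 3. [-(x - 5) = 5] LHS negated; negate both sides ⇒ neg: x - 5 = -5.
Step 4. [x - 5 = -5] 5 comes off first (add 5) ⇒ sub: x = 0.

Answer: x ∈ {0}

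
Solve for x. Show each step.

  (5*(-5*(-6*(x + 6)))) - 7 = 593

Step 1. [(5*(-5*(-6*(x + 6)))) - 7 = 593] peel the -7: add 7 from each side ⇒ sub: 5*(-5*(-6*(x + 6))) = 600.
Step 2. [5*(-5*(-6*(x + 6))) = 600] leading coefficient 5: divide by 5. So div: -5*(-6*(x + 6)) = 120.
Step 3. [-5*(-6*(x + 6)) = 120] leading coefficient -5: divide by -5, so div: -6*(x + 6) = -24.
Step 4. [-6*(x + 6) = -24] -6 out front; divide by -6 ⇒ div: x + 6 = 4.
Step 5. [x + 6 = 4] subtract 6: x sits inside (… + 6), so sub: x = -2.

Answer: x ∈ {-2}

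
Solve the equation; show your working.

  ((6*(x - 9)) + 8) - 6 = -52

Step 1. [((6*(x - 9)) + 8) - 6 = -52] 6 comes off first (add 6). So sub: (6*(x - 9)) + 8 = -46.
Step 2. [(6*(x - 9)) + 8 = -46] 8 comes off first (subtract 8) ⇒ sub: 6*(x - 9) = -54.
Step 3. [6*(x - 9) = -54] 6·(inner) — divide through by 6 ⇒ div: x - 9 = -9.
Step 4. [x - 9 = -9] the outer -9 inverts by adding 9 ⇒ sub: x = 0.

Answer: x ∈ {0}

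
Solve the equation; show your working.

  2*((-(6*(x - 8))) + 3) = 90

Step 1. [2*((-(6*(x - 8))) + 3) = 90] 2·(inner) — divide through by 2, so div: (-(6*(x - 8))) + 3 = 45.
Step 2. [(-(6*(x - 8))) + 3 = 45] the outer +3 inverts by subtracting 3 ⇒ sub: -(6*(x - 8)) = 42.
Step 3. [-(6*(x - 8)) = 42] LHS negated; negate both sides, so neg: 6*(x - 8) = -42.
Step 4. [6*(x - 8) = -42] divide by the outer 6, so div: x - 8 = -7.
Step 5. [x - 8 = -7] peel the -8: add 8 from each side ⇒ sub: x = 1.

Answer: x ∈ {1}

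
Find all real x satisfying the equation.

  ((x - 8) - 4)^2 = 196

Step 1. [((x - 8) - 4)^2 = 196] 196 ≥ 0, LHS is (·)² — take ±√ ⇒ sqrt: (x - 8) - 4 = 14 or -14.
Step 2. [(x - 8) - 4 = 14 or -14] the outer -4 inverts by adding 4, so sub: x - 8 = 18 or -10.
Step 3. [x - 8 = 18 or -10] -8 is outermost — add 8 both sides, so sub: x = 26 or -2.

Answer: x ∈ {-2, 26}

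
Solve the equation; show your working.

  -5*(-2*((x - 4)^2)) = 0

Step 1. [-5*(-2*((x - 4)^2)) = 0] -5·(inner) — divide through by -5 ⇒ div: -2*((x - 4)^2) = 0.
Step 2. [-2*((x - 4)^2) = 0] -2 out front; divide by -2 ⇒ div: (x - 4)^2 = 0.
Step 3. [(x - 4)^2 = 0] 0 ≥ 0, LHS is (·)² — take ±√, so sqrt: x - 4 = 0.
Step 4. [x - 4 = 0] add 4: x sits inside (… - 4), so sub: x = 4.

Answer: x ∈ {4}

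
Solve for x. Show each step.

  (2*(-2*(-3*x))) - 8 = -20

Step 1. [(2*(-2*(-3*x))) - 8 = -20] common factor 2 (LHS and -20) — divide through. So factor: (-2*(-3*x)) - 4 = -10.
Step 2. [(-2*(-3*x)) - 4 = -10] common factor -2 (LHS and -10) — divide through. So factor: (-3*x) + 2 = 5.
Step 3. [(-3*x) + 2 = 5] 2 comes off first (subtract 2). So sub: -3*x = 3.
Step 4. [-3*x = 3] -3 out front; divide by -3 ⇒ div: x = -1.

Answer: x ∈ {-1}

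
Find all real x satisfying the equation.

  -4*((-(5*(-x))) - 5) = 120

Step 1. [-4*((-(5*(-x))) - 5) = 120] leading coefficient -4: divide by -4 ⇒ div: (-(5*(-x))) - 5 = -30.
Step 2. [(-(5*(-x))) - 5 = -30] 5 comes off first (add 5). So sub: -(5*(-x)) = -25.
Step 3. [-(5*(-x)) = -25] LHS negated; negate both sides. So neg: 5*(-x) = 25.
Step 4. [5*(-x) = 25] leading coefficient 5: divide by 5. So div: -x = 5.
Step 5. [-x = 5] LHS negated; negate both sides, so neg: x = -5.

Answer: x ∈ {-5}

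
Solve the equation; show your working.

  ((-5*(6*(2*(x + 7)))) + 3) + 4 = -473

Step 1. [((-5*(6*(2*(x + 7)))) + 3) + 4 = -473] peel the +4: subtract 4 from each side, so sub: (-5*(6*(2*(x + 7)))) + 3 = -477.
Step 2. [(-5*(6*(2*(x + 7)))) + 3 = -477] subtract 3: x sits inside (… + 3), so sub: -5*(6*(2*(x + 7))) = -480.
Step 3. [-5*(6*(2*(x + 7))) = -480] LHS = -5·(…); ÷-5 both sides. So div: 6*(2*(x + 7)) = 96.
Step 4. [6*(2*(x + 7)) = 96] divide by the outer 6 ⇒ div: 2*(x + 7) = 16.
Step 5. [2*(x + 7) = 16] LHS = 2·(…); ÷2 both sides ⇒ div: x + 7 = 8.
Step 6. [x + 7 = 8] +7 is outermost — subtract 7 both sides, so sub: x = 1.

Answer: x ∈ {1}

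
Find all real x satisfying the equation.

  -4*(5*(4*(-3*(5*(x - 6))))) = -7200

Step 1. [-4*(5*(4*(-3*(5*(x - 6))))) = -7200] -4 out front; divide by -4, so div: 5*(4*(-3*(5*(x - 6)))) = 1800.
Step 2. [5*(4*(-3*(5*(x - 6)))) = 1800] divide by the outer 5, so div: 4*(-3*(5*(x - 6))) = 360.
Step 3. [4*(-3*(5*(x - 6))) = 360] divide by the outer 4. So div: -3*(5*(x - 6)) = 90.
Step 4. [-3*(5*(x - 6)) = 90] -3·(inner) — divide through by -3 ⇒ div: 5*(x - 6) = -30.
Step 5. [5*(x - 6) = -30] leading coefficient 5: divide by 5. So div: x - 6 = -6.
Step 6. [x - 6 = -6] peel the -6: add 6 from each side, so sub: x = 0.

Answer: x ∈ {0}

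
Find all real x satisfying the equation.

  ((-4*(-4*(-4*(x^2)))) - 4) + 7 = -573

Step 1. [((-4*(-4*(-4*(x^2)))) - 4) + 7 = -573] subtract 7: x sits inside (… + 7) ⇒ sub: (-4*(-4*(-4*(x^2)))) - 4 = -580.
Step 2. [(-4*(-4*(-4*(x^2)))) - 4 = -580] -4 is outermost — add 4 both sides. So sub: -4*(-4*(-4*(x^2))) = -576.
Step 3. [-4*(-4*(-4*(x^2))) = -576] -4 out front; divide by -4. So div: -4*(-4*(x^2)) = 144.
Step 4. [-4*(-4*(x^2)) = 144] -4 out front; divide by -4. So div: -4*(x^2) = -36.
Step 5. [-4*(x^2) = -36] -4 out front; divide by -4 ⇒ div: x^2 = 9.
Step 6. [x^2 = 9] LHS squared, RHS 9 ≥ 0: apply √ (±). So sqrt: x = 3 or -3.

Answer: x ∈ {-3, 3}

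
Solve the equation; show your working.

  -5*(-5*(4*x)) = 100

Step 1. [-5*(-5*(4*x)) = 100] LHS = -5·(…); ÷-5 both sides ⇒ div: -5*(4*x) = -20.
Step 2. [-5*(4*x) = -20] LHS = -5·(…); ÷-5 both sides, so div: 4*x = 4.
Step 3. [4*x = 4] divide by the outer 4, so div: x = 1.

Answer: x ∈ {1}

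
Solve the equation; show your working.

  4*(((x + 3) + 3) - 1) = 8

Step 1. [4*(((x + 3) + 3) - 1) = 8] leading coefficient 4: divide by 4, so div: ((x + 3) + 3) - 1 = 2.
Step 2. [((x + 3) + 3) - 1 = 2] peel the -1: add 1 from each side, so sub: (x + 3) + 3 = 3.
Step 3. [(x + 3) + 3 = 3] the outer +3 inverts by subtracting 3, so sub: x + 3 = 0.
Step 4. [x + 3 = 0] subtract 3: x sits inside (… + 3), so sub: x = -3.

Answer: x ∈ {-3}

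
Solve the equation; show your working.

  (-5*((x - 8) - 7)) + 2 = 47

Step 1. [(-5*((x - 8) - 7)) + 2 = 47] the outer +2 inverts by subtracting 2 ⇒ sub: -5*((x - 8) - 7) = 45.
Step 2. [-5*((x - 8) - 7) = 45] -5·(inner) — divide through by -5 ⇒ div: (x - 8) - 7 = -9.
Step 3. [(x - 8) - 7 = -9] 7 comes off first (add 7) ⇒ sub: x - 8 = -2.
Step 4. [x - 8 = -2] -8 is outermost — add 8 both sides, so sub: x = 6.

Answer: x ∈ {6}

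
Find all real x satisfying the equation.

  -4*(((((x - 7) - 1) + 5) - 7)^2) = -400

Step 1. [-4*(((((x - 7) - 1) + 5) - 7)^2) = -400] leading coefficient -4: divide by -4, so div: ((((x - 7) - 1) + 5) - 7)^2 = 100.
Step 2. [((((x - 7) - 1) + 5) - 7)^2 = 100] LHS squared, RHS 100 ≥ 0: apply √ (±). So sqrt: (((x - 7) - 1) + 5) - 7 = 10 or -10.
Step 3. [(((x - 7) - 1) + 5) - 7 = 10 or -10] the outer -7 inverts by adding 7 ⇒ sub: ((x - 7) - 1) + 5 = 17 or -3.
Step 4. [((x - 7) - 1) + 5 = 17 or -3] the outer +5 inverts by subtracting 5. So sub: (x - 7) - 1 = 12 or -8.
Step 5. [(x - 7) - 1 = 12 or -8] add 1: x sits inside (… - 1) ⇒ sub: x - 7 = 13 or -7.
Step 6. [x - 7 = 13 or -7] -7 is outermost — add 7 both sides. So sub: x = 20 or 0.

Answer: x ∈ {0, 20}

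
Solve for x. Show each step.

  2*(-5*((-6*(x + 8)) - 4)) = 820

Step 1. [2*(-5*((-6*(x + 8)) - 4)) = 820] LHS = 2·(…); ÷2 both sides, so div: -5*((-6*(x + 8)) - 4) = 410.
Step 2. [-5*((-6*(x + 8)) - 4) = 410] divide by the outer -5 ⇒ div: (-6*(x + 8)) - 4 = -82.
Step 3. [(-6*(x + 8)) - 4 = -82] 4 comes off first (add 4) ⇒ sub: -6*(x + 8) = -78.
Step 4. [-6*(x + 8) = -78] LHS = -6·(…); ÷-6 both sides. So div: x + 8 = 13.
Step 5. [x + 8 = 13] +8 is outermost — subtract 8 both sides, so sub: x = 5.

Answer: x ∈ {5}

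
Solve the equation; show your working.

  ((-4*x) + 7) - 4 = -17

Step 1. [((-4*x) + 7) - 4 = -17] peel the -4: add 4 from each side ⇒ sub: (-4*x) + 7 = -13.
Step 2. [(-4*x) + 7 = -13] peel the +7: subtract 7 from each side. So sub: -4*x = -20.
Step 3. [-4*x = -20] leading coefficient -4: divide by -4, so div: x = 5.

Answer: x ∈ {5}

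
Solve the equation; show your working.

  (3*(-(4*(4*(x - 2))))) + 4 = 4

Step 1. [(3*(-(4*(4*(x - 2))))) + 4 = 4] peel the +4: subtract 4 from each side, so sub: 3*(-(4*(4*(x - 2)))) = 0.
Step 2. [3*(-(4*(4*(x - 2)))) = 0] divide by the outer 3, so div: -(4*(4*(x - 2))) = 0.
Step 3. [-(4*(4*(x - 2))) = 0] flip signs both sides, so neg: 4*(4*(x - 2)) = 0.
Step 4. [4*(4*(x - 2)) = 0] 4·(inner) — divide through by 4 ⇒ div: 4*(x - 2) = 0.
Step 5. [4*(x - 2) = 0] LHS = 4·(…); ÷4 both sides, so div: x - 2 = 0.
Step 6. [x - 2 = 0] 2 comes off first (add 2), so sub: x = 2.

Answer: x ∈ {2}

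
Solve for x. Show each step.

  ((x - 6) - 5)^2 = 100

Step 1. [((x - 6) - 5)^2 = 100] √ both sides: 100 ≥ 0 gives two branches. So sqrt: (x - 6) - 5 = 10 or -10.
Step 2. [(x - 6) - 5 = 10 or -10] add 5: x sits inside (… - 5) ⇒ sub: x - 6 = 15 or -5.
Step 3. [x - 6 = 15 or -5] peel the -6: add 6 from each side. So sub: x = 21 or 1.

Answer: x ∈ {1, 21}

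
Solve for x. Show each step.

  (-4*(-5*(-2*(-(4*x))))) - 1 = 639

Step 1. [(-4*(-5*(-2*(-(4*x))))) - 1 = 639] peel the -1: add 1 from each side ⇒ sub: -4*(-5*(-2*(-(4*x)))) = 640.
Step 2. [-4*(-5*(-2*(-(4*x)))) = 640] divide by the outer -4 ⇒ div: -5*(-2*(-(4*x))) = -160.
Step 3. [-5*(-2*(-(4*x))) = -160] leading coefficient -5: divide by -5, so div: -2*(-(4*x)) = 32.
Step 4. [-2*(-(4*x)) = 32] leading coefficient -2: divide by -2 ⇒ div: -(4*x) = -16.
Step 5. [-(4*x) = -16] LHS negated; negate both sides ⇒ neg: 4*x = 16.
Step 6. [4*x = 16] LHS = 4·(…); ÷4 both sides. So div: x = 4.

Answer: x ∈ {4}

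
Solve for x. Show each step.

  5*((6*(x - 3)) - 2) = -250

Step 1. [5*((6*(x - 3)) - 2) = -250] divide by the outer 5, so div: (6*(x - 3)) - 2 = -50.
Step 2. [(6*(x - 3)) - 2 = -50] peel the -2: add 2 from each side ⇒ sub: 6*(x - 3) = -48.
Step 3. [6*(x - 3) = -48] 6 out front; divide by 6, so div: x - 3 = -8.
Step 4. [x - 3 = -8] -3 is outermost — add 3 both sides. So sub: x = -5.

Answer: x ∈ {-5}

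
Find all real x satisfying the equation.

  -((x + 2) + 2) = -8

Step 1. [-((x + 2) + 2) = -8] flip signs both sides. So neg: (x + 2) + 2 = 8.
Step 2. [(x + 2) + 2 = 8] +2 is outermost — subtract 2 both sides. So sub: x + 2 = 6.
Step 3. [x + 2 = 6] 2 comes off first (subtract 2) ⇒ sub: x = 4.

Answer: x ∈ {4}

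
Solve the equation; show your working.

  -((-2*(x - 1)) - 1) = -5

Step 1. [-((-2*(x - 1)) - 1) = -5] LHS negated; negate both sides. So neg: (-2*(x - 1)) - 1 = 5.
Step 2. [(-2*(x - 1)) - 1 = 5] -1 is outermost — add 1 both sides ⇒ sub: -2*(x - 1) = 6.
Step 3. [-2*(x - 1) = 6] LHS = -2·(…); ÷-2 both sides, so div: x - 1 = -3.
Step 4. [x - 1 = -3] -1 is outermost — add 1 both sides. So sub: x = -2.

Answer: x ∈ {-2}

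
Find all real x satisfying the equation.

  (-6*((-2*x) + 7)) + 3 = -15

Step 1. [(-6*((-2*x) + 7)) + 3 = -15] the outer +3 inverts by subtracting 3 ⇒ sub: -6*((-2*x) + 7) = -18.
Step 2. [-6*((-2*x) + 7) = -18] leading coefficient -6: divide by -6, so div: (-2*x) + 7 = 3.
Step 3. [(-2*x) + 7 = 3] the outer +7 inverts by subtracting 7 ⇒ sub: -2*x = -4.
Step 4. [-2*x = -4] leading coefficient -2: divide by -2 ⇒ div: x = 2.

Answer: x ∈ {2}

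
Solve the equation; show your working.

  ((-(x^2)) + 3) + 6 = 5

Step 1. [((-(x^2)) + 3) + 6 = 5] the outer +6 inverts by subtracting 6 ⇒ sub: (-(x^2)) + 3 = -1.
Step 2. [(-(x^2)) + 3 = -1] the outer +3 inverts by subtracting 3. So sub: -(x^2) = -4.
Step 3. [-(x^2) = -4] LHS negated; negate both sides. So neg: x^2 = 4.
Step 4. [x^2 = 4] √ both sides: 4 ≥ 0 gives two branches. So sqrt: x = 2 or -2.

Answer: x ∈ {-2, 2}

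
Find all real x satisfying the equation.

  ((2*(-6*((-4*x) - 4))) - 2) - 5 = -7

Step 1. [((2*(-6*((-4*x) - 4))) - 2) - 5 = -7] add 5: x sits inside (… - 5), so sub: (2*(-6*((-4*x) - 4))) - 2 = -2.
Step 2. [(2*(-6*((-4*x) - 4))) - 2 = -2] -2 is outermost — add 2 both sides ⇒ sub: 2*(-6*((-4*x) - 4)) = 0.
Step 3. [2*(-6*((-4*x) - 4)) = 0] leading coefficient 2: divide by 2. So div: -6*((-4*x) - 4) = 0.
Step 4. [-6*((-4*x) - 4) = 0] divide by the outer -6. So div: (-4*x) - 4 = 0.
Step 5. [(-4*x) - 4 = 0] common factor -4 (LHS and 0) — divide through. So factor: x + 1 = 0.
Step 6. [x + 1 = 0] peel the +1: subtract 1 from each side, so sub: x = -1.

Answer: x ∈ {-1}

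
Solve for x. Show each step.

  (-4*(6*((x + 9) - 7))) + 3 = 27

Step 1. [(-4*(6*((x + 9) - 7))) + 3 = 27] subtract 3: x sits inside (… + 3). So sub: -4*(6*((x + 9) - 7)) = 24.
Step 2. [-4*(6*((x + 9) - 7)) = 24] -4 out front; divide by -4. So div: 6*((x + 9) - 7) = -6.
Step 3. [6*((x + 9) - 7) = -6] 6·(inner) — divide through by 6, so div: (x + 9) - 7 = -1.
Step 4. [(x + 9) - 7 = -1] -7 is outermost — add 7 both sides ⇒ sub: x + 9 = 6.
Step 5. [x + 9 = 6] the outer +9 inverts by subtracting 9, so sub: x = -3.

Answer: x ∈ {-3}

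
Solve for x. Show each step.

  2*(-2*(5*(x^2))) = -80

Step 1. [2*(-2*(5*(x^2))) = -80] 2·(inner) — divide through by 2. So div: -2*(5*(x^2)) = -40.
Step 2. [-2*(5*(x^2)) = -40] divide by the outer -2, so div: 5*(x^2) = 20.
Step 3. [5*(x^2) = 20] 5·(inner) — divide through by 5, so div: x^2 = 4.
Step 4. [x^2 = 4] √ both sides: 4 ≥ 0 gives two branches ⇒ sqrt: x = 2 or -2.

Answer: x ∈ {-2, 2}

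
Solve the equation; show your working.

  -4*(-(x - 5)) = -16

Step 1. [-4*(-(x - 5)) = -16] -4 out front; divide by -4. So div: -(x - 5) = 4.
Step 2. [-(x - 5) = 4] flip signs both sides. So neg: x - 5 = -4.
Step 3. [x - 5 = -4] peel the -5: add 5 from each side ⇒ sub: x = 1.

Answer: x ∈ {1}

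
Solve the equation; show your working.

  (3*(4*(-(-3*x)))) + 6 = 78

Step 1. [(3*(4*(-(-3*x)))) + 6 = 78] common factor 3 (LHS and 78) — divide through, so factor: (4*(-(-3*x))) + 2 = 26.
Step 2. [(4*(-(-3*x))) + 2 = 26] the outer +2 inverts by subtracting 2, so sub: 4*(-(-3*x)) = 24.
Step 3. [4*(-(-3*x)) = 24] divide by the outer 4 ⇒ div: -(-3*x) = 6.
Step 4. [-(-3*x) = 6] LHS negated; negate both sides, so neg: -3*x = -6.
Step 5. [-3*x = -6] -3·(inner) — divide through by -3, so div: x = 2.

Answer: x ∈ {2}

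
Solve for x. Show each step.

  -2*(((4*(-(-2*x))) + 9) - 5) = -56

Step 1. [-2*(((4*(-(-2*x))) + 9) - 5) = -56] -2 out front; divide by -2, so div: ((4*(-(-2*x))) + 9) - 5 = 28.
Step 2. [((4*(-(-2*x))) + 9) - 5 = 28] 5 comes off first (add 5). So sub: (4*(-(-2*x))) + 9 = 33.
Step 3. [(4*(-(-2*x))) + 9 = 33] peel the +9: subtract 9 from each side ⇒ sub: 4*(-(-2*x)) = 24.
Step 4. [4*(-(-2*x)) = 24] 4 out front; divide by 4, so div: -(-2*x) = 6.
Step 5. [-(-2*x) = 6] flip signs both sides ⇒ neg: -2*x = -6.
Step 6. [-2*x = -6] -2 out front; divide by -2, so div: x = 3.

Answer: x ∈ {3}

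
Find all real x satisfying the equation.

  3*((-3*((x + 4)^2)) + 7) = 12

Step 1. [3*((-3*((x + 4)^2)) + 7) = 12] 3 out front; divide by 3, so div: (-3*((x + 4)^2)) + 7 = 4.
Step 2. [(-3*((x + 4)^2)) + 7 = 4] +7 is outermost — subtract 7 both sides. So sub: -3*((x + 4)^2) = -3.
Step 3. [-3*((x + 4)^2) = -3] -3 out front; divide by -3. So div: (x + 4)^2 = 1.
Step 4. [(x + 4)^2 = 1] √ both sides: 1 ≥ 0 gives two branches. So sqrt: x + 4 = 1 or -1.
Step 5. [x + 4 = 1 or -1] subtract 4: x sits inside (… + 4) ⇒ sub: x = -3 or -5.

Answer: x ∈ {-5, -3}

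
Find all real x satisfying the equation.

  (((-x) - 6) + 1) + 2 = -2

Step 1. [(((-x) - 6) + 1) + 2 = -2] subtract 2: x sits inside (… + 2). So sub: ((-x) - 6) + 1 = -4.
Step 2. [((-x) - 6) + 1 = -4] the outer +1 inverts by subtracting 1. So sub: (-x) - 6 = -5.
Step 3. [(-x) - 6 = -5] -6 is outermost — add 6 both sides. So sub: -x = 1.
Step 4. [-x = 1] flip signs both sides ⇒ neg: x = -1.

Answer: x ∈ {-1}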